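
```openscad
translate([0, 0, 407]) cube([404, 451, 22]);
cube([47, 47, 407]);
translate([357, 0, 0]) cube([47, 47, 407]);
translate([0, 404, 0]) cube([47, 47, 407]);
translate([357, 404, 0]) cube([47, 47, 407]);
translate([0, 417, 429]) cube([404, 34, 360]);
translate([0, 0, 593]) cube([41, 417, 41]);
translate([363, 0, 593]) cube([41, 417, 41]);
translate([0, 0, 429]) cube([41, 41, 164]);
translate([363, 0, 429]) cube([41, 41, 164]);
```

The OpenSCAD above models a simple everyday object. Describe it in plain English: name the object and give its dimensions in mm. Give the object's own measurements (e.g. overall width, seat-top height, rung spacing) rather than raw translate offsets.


A chair. The seat is a 404×451×22 mm slab with its top at z = 429 mm, on four 47×47 mm corner legs (flush with the seat edges, standing on z = 0). A flat backrest 34 mm thick, 360 mm tall, spans the full seat width and rises from the seat top along its +y edge, rear face flush with the rear of the seat. Two armrests of 41×41 mm section run along each side from the seat's front edge to the front of the backrest, top faces 205 mm above the seat top and outer faces flush with the seat's x-edges; a 41×41 mm post under the front of each armrest stands on the seat at the front corner.


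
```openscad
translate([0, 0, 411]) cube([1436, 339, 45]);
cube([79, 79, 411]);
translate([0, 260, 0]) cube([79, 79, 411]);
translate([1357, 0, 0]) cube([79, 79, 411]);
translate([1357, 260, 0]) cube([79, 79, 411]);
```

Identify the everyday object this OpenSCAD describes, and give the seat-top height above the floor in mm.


A bench. The seat-top height is 456 mm.

A long slab on four corner posts — a bench. The slab sits at z = 411 with thickness 45, so the top is 411 + 45 = 456 mm.


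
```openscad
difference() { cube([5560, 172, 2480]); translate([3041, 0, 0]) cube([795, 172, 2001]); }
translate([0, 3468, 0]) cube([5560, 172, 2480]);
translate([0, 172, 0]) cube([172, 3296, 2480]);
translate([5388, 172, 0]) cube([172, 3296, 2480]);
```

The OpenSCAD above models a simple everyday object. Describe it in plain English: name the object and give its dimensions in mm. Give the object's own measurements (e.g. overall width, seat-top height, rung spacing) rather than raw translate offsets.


A single room: four walls, each 2480 mm tall and 172 mm thick, enclosing an outside footprint 5560×3640 mm (x × y), no floor or roof. The front and back walls (−y and +y sides) run the full x-width; the side walls fit between their inner faces. A door opening 795 mm wide and 2001 mm tall is cut through the front wall from the floor up, its −x edge 3041 mm from the wall's −x end.


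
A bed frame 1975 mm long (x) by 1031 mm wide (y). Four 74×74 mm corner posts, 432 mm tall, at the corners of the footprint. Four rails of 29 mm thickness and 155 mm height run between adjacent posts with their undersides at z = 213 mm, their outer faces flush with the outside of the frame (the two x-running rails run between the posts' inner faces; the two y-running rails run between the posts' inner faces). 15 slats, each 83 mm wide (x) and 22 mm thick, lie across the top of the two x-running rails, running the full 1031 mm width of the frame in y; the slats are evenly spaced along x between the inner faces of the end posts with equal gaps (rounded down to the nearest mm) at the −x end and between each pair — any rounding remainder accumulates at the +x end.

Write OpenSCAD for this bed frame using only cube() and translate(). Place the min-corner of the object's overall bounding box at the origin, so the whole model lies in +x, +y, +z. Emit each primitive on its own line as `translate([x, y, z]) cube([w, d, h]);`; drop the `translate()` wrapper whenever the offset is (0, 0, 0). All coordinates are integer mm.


// slat z = rail_z + rail_h = 213 + 155 = 368
// slat gap = ⌊(1827 − 15·83) / 16⌋ = 36
cube([74, 74, 432]);
translate([0, 957, 0]) cube([74, 74, 432]);
translate([1901, 0, 0]) cube([74, 74, 432]);
translate([1901, 957, 0]) cube([74, 74, 432]);
translate([74, 0, 213]) cube([1827, 29, 155]);
translate([74, 1002, 213]) cube([1827, 29, 155]);
translate([0, 74, 213]) cube([29, 883, 155]);
translate([1946, 74, 213]) cube([29, 883, 155]);
translate([110, 0, 368]) cube([83, 1031, 22]);
translate([229, 0, 368]) cube([83, 1031, 22]);
translate([348, 0, 368]) cube([83, 1031, 22]);
translate([467, 0, 368]) cube([83, 1031, 22]);
translate([586, 0, 368]) cube([83, 1031, 22]);
translate([705, 0, 368]) cube([83, 1031, 22]);
translate([824, 0, 368]) cube([83, 1031, 22]);
translate([943, 0, 368]) cube([83, 1031, 22]);
translate([1062, 0, 368]) cube([83, 1031, 22]);
translate([1181, 0, 368]) cube([83, 1031, 22]);
translate([1300, 0, 368]) cube([83, 1031, 22]);
translate([1419, 0, 368]) cube([83, 1031, 22]);
translate([1538, 0, 368]) cube([83, 1031, 22]);
translate([1657, 0, 368]) cube([83, 1031, 22]);
translate([1776, 0, 368]) cube([83, 1031, 22]);


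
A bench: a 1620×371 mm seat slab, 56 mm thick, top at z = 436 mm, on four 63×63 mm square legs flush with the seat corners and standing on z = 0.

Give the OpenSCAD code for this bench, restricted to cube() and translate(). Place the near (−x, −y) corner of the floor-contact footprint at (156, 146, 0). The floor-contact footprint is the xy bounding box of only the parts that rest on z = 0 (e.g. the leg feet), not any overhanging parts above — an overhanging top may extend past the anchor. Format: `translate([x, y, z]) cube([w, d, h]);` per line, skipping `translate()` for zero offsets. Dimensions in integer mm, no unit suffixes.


translate([156, 146, 380]) cube([1620, 371, 56]);
translate([156, 146, 0]) cube([63, 63, 380]);
translate([156, 454, 0]) cube([63, 63, 380]);
translate([1713, 146, 0]) cube([63, 63, 380]);
translate([1713, 454, 0]) cube([63, 63, 380]);


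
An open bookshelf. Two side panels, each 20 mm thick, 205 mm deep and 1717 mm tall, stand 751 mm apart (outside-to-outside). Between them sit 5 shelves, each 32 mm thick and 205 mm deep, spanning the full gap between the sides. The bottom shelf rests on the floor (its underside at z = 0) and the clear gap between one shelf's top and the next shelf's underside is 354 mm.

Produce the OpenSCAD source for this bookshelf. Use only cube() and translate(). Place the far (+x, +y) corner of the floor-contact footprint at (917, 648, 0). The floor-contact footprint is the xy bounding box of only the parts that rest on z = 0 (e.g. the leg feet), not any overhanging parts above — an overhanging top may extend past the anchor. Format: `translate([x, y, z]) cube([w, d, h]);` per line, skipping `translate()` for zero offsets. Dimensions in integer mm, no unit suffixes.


translate([166, 443, 0]) cube([20, 205, 1717]);
translate([897, 443, 0]) cube([20, 205, 1717]);
translate([186, 443, 0]) cube([711, 205, 32]);
translate([186, 443, 386]) cube([711, 205, 32]);
translate([186, 443, 772]) cube([711, 205, 32]);
translate([186, 443, 1158]) cube([711, 205, 32]);
translate([186, 443, 1544]) cube([711, 205, 32]);


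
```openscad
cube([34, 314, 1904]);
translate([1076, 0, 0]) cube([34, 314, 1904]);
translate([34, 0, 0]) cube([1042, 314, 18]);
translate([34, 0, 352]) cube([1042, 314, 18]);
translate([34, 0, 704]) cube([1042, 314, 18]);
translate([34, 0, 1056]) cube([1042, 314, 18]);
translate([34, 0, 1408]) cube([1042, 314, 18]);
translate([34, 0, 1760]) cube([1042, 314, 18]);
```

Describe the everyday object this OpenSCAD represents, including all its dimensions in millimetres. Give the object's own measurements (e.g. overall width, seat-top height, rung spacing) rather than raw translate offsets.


An open bookshelf. Two side panels, each 34 mm thick, 314 mm deep and 1904 mm tall, stand 1110 mm apart (outside-to-outside). Between them sit 6 shelves, each 18 mm thick and 314 mm deep, spanning the full gap between the sides. The bottom shelf rests on the floor (its underside at z = 0) and the clear gap between one shelf's top and the next shelf's underside is 334 mm.


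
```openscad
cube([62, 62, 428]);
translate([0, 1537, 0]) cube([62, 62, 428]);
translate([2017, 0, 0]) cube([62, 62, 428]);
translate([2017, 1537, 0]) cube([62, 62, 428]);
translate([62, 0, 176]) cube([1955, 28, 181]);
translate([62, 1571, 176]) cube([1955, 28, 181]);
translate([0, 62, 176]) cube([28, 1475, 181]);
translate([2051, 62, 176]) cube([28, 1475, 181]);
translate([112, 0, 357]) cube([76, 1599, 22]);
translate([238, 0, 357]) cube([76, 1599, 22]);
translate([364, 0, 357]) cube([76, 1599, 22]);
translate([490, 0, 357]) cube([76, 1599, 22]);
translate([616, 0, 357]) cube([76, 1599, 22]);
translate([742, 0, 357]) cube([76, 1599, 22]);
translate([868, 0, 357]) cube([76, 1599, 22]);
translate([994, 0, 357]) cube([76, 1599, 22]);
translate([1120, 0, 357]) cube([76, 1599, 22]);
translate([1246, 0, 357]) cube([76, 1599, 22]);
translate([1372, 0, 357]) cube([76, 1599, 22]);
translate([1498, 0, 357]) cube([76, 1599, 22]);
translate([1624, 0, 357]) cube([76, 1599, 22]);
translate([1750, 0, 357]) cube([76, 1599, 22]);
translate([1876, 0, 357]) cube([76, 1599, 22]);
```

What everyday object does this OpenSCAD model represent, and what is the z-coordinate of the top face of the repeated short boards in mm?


A bed frame. The slat-top height is 379 mm.

Four posts, four rails, and a row of slats — a bed frame. Slats sit on the rails at z = 176 + 181 = 357; with slat thickness 22, the top is 379 mm.


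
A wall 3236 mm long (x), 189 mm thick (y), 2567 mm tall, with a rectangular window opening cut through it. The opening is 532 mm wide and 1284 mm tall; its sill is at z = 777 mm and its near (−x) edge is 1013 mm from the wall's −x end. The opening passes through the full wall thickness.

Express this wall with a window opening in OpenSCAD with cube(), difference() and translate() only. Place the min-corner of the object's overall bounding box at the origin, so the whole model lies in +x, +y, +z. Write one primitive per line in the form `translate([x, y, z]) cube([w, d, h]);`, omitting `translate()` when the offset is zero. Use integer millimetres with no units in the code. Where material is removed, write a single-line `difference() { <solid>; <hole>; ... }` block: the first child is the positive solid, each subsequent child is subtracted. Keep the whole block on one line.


difference() { cube([3236, 189, 2567]); translate([1013, 0, 777]) cube([532, 189, 1284]); }


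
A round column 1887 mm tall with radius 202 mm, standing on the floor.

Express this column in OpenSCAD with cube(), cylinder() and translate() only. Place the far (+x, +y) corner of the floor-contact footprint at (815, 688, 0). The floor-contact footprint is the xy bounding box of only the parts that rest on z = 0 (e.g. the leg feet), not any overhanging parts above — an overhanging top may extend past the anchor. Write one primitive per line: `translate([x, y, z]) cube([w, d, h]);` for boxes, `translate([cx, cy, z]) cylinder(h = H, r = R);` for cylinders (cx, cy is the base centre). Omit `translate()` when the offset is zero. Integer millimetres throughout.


translate([613, 486, 0]) cylinder(h = 1887, r = 202);


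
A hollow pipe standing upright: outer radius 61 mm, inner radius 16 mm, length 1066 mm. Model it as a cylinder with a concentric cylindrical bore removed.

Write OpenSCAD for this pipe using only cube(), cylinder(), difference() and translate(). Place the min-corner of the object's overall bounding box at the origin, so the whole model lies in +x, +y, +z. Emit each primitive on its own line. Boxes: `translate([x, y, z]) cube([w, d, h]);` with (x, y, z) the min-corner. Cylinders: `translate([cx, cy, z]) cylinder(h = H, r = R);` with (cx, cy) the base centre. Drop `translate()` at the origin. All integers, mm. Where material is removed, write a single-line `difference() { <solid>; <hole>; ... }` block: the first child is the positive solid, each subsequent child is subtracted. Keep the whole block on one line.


difference() { translate([61, 61, 0]) cylinder(h = 1066, r = 61); translate([61, 61, 0]) cylinder(h = 1066, r = 16); }


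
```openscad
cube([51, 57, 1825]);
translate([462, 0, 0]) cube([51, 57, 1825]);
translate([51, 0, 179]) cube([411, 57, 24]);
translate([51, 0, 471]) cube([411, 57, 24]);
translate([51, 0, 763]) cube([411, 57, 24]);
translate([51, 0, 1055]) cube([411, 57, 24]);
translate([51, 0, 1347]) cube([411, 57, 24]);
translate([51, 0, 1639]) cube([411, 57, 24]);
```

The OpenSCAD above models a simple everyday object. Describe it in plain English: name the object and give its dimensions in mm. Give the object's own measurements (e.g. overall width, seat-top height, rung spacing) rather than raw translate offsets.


A straight ladder. Two 51×57 mm vertical rails, 1825 mm tall, stand 513 mm apart (outside-to-outside) with their front faces coplanar on the −y side. 6 rungs, each 57 mm deep and 24 mm tall, span between the inner faces of the rails, front faces flush with the rails. The lowest rung's underside is at z = 179 mm and rungs are spaced 292 mm apart (underside to underside).


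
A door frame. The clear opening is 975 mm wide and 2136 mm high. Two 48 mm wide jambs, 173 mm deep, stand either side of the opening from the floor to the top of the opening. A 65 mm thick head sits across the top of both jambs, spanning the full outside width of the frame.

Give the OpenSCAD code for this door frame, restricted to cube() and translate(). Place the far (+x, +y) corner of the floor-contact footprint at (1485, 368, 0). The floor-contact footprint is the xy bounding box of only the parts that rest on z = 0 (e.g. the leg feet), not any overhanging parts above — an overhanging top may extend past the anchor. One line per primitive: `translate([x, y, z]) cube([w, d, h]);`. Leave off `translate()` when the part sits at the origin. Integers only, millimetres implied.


translate([414, 195, 0]) cube([48, 173, 2136]);
translate([1437, 195, 0]) cube([48, 173, 2136]);
translate([414, 195, 2136]) cube([1071, 173, 65]);


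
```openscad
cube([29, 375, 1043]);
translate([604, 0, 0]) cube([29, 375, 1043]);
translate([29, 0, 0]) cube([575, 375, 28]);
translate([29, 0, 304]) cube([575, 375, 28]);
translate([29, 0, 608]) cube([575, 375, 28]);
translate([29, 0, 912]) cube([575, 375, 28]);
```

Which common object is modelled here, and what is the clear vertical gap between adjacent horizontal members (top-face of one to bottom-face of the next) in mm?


A bookshelf. The clear shelf gap is 276 mm.

Two tall side panels with 4 horizontal boards between them — a bookshelf. The first two shelf undersides are at z = 0 and z = 304; with shelf thickness 28, the clear gap is 304 − 0 − 28 = 276 mm.


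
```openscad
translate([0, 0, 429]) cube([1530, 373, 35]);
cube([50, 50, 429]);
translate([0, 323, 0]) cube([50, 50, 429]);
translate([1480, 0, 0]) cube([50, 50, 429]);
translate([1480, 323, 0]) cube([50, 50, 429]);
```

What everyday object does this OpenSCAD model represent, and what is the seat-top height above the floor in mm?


A bench. The seat-top height is 464 mm.

A long slab on four corner posts — a bench. The slab sits at z = 429 with thickness 35, so the top is 429 + 35 = 464 mm.


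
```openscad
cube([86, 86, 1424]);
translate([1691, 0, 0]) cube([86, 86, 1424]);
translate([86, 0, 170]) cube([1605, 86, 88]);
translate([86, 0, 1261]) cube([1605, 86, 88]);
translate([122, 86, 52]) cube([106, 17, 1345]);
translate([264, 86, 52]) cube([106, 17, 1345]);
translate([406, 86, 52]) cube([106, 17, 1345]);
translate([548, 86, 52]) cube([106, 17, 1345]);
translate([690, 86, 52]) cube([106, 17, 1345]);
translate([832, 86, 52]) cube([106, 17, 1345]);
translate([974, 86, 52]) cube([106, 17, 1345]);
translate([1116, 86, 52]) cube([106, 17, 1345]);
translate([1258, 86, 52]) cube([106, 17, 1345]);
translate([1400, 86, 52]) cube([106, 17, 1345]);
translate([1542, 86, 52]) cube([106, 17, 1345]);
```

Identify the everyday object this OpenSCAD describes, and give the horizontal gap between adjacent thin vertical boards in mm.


A fence section. The picket gap is 36 mm.

Two posts, two rails, 11 pickets — a fence section. Span 1605 mm holds 11 pickets of 106 mm with 12 equal gaps: ⌊(1605 − 11·106) / 12⌋ = 36 mm.


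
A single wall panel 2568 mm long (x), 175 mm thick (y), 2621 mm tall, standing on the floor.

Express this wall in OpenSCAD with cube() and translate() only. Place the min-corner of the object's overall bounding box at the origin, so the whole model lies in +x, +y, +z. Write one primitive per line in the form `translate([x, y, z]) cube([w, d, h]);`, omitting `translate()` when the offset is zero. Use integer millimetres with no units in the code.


cube([2568, 175, 2621]);


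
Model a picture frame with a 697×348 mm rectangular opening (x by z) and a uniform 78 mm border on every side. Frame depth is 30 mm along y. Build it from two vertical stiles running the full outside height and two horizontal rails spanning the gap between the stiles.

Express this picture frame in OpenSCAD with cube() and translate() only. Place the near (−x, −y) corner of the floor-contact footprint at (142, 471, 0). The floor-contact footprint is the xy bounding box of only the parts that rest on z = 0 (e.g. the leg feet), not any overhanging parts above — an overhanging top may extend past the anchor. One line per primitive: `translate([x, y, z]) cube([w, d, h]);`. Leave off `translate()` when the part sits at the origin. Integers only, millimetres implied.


translate([142, 471, 0]) cube([78, 30, 504]);
translate([917, 471, 0]) cube([78, 30, 504]);
translate([220, 471, 0]) cube([697, 30, 78]);
translate([220, 471, 426]) cube([697, 30, 78]);


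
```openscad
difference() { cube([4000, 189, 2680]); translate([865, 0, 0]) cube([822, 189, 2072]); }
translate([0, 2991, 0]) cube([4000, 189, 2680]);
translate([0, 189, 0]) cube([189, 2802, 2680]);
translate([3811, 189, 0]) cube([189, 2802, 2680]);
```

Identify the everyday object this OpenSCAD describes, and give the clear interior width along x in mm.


A single room. The interior width is 3622 mm.

Four walls enclosing a rectangle with a door in the front wall — a room. Outside width 4000 minus two 189 mm walls gives 3622 mm.


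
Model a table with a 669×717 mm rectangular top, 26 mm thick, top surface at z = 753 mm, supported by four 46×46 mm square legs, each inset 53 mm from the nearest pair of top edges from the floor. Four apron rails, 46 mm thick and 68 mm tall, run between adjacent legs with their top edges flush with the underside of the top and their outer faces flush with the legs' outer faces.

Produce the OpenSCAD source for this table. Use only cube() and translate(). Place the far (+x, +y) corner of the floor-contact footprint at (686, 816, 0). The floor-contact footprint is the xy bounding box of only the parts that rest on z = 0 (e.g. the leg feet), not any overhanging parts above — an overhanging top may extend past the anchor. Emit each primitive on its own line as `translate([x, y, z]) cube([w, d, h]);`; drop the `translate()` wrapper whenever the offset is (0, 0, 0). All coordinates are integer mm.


// leg_h = 753 - 26 = 727
// apron z = 727 - 68 = 659
translate([70, 152, 727]) cube([669, 717, 26]);
translate([123, 205, 0]) cube([46, 46, 727]);
translate([640, 205, 0]) cube([46, 46, 727]);
translate([123, 770, 0]) cube([46, 46, 727]);
translate([640, 770, 0]) cube([46, 46, 727]);
translate([169, 205, 659]) cube([471, 46, 68]);
translate([169, 770, 659]) cube([471, 46, 68]);
translate([123, 251, 659]) cube([46, 519, 68]);
translate([640, 251, 659]) cube([46, 519, 68]);


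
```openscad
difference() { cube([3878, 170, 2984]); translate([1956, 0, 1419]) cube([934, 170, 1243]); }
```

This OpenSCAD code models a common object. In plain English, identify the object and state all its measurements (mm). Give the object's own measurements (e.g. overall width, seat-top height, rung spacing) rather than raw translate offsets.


A wall 3878 mm long (x), 170 mm thick (y), 2984 mm tall, with a rectangular window opening cut through it. The opening is 934 mm wide and 1243 mm tall; its sill is at z = 1419 mm and its near (−x) edge is 1956 mm from the wall's −x end. The opening passes through the full wall thickness.


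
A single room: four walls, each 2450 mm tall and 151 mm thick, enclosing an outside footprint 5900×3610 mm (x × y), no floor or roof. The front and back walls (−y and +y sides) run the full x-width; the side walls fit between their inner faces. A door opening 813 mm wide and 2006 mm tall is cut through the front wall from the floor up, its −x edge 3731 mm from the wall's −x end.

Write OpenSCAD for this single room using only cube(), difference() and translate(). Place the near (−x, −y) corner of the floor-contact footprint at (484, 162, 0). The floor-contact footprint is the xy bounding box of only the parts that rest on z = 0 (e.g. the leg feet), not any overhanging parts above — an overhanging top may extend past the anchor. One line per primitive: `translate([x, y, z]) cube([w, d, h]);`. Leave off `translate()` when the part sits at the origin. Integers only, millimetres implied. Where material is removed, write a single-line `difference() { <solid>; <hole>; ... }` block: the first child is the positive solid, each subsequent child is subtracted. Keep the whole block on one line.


difference() { translate([484, 162, 0]) cube([5900, 151, 2450]); translate([4215, 162, 0]) cube([813, 151, 2006]); }
translate([484, 3621, 0]) cube([5900, 151, 2450]);
translate([484, 313, 0]) cube([151, 3308, 2450]);
translate([6233, 313, 0]) cube([151, 3308, 2450]);


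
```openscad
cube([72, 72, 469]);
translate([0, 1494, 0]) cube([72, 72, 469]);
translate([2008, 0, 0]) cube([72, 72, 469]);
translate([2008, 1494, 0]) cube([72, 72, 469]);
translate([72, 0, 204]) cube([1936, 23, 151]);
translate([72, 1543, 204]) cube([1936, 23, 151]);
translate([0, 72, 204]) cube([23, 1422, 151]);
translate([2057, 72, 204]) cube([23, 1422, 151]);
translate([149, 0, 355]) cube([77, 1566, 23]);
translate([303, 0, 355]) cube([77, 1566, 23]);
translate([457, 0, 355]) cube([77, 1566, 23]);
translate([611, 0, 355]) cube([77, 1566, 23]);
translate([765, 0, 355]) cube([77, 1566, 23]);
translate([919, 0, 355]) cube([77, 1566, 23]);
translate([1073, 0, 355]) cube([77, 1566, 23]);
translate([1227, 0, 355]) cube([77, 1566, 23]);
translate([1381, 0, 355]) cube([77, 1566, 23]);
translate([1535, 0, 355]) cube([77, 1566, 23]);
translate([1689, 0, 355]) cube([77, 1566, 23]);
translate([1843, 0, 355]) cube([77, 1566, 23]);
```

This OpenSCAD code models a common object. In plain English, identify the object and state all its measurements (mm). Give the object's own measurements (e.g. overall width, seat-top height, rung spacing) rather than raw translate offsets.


A bed frame 2080 mm long (x) by 1566 mm wide (y). Four 72×72 mm corner posts, 469 mm tall, at the corners of the footprint. Four rails of 23 mm thickness and 151 mm height run between adjacent posts with their undersides at z = 204 mm, their outer faces flush with the outside of the frame (the two x-running rails run between the posts' inner faces; the two y-running rails run between the posts' inner faces). 12 slats, each 77 mm wide (x) and 23 mm thick, lie across the top of the two x-running rails, running the full 1566 mm width of the frame in y; along x they sit between the end posts with a 77 mm gap after the −x posts and between neighbouring slats, leaving 88 mm before the +x posts.


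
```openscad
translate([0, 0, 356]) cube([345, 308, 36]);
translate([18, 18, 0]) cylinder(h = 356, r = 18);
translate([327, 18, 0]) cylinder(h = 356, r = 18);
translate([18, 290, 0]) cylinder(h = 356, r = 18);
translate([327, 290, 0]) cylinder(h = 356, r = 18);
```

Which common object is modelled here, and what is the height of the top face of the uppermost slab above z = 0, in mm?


A stool. The seat height is 392 mm.

A 345×308×36 slab at z = 356 on four corner cylinders — a stool. The seat top is 356 + 36 = 392 mm.


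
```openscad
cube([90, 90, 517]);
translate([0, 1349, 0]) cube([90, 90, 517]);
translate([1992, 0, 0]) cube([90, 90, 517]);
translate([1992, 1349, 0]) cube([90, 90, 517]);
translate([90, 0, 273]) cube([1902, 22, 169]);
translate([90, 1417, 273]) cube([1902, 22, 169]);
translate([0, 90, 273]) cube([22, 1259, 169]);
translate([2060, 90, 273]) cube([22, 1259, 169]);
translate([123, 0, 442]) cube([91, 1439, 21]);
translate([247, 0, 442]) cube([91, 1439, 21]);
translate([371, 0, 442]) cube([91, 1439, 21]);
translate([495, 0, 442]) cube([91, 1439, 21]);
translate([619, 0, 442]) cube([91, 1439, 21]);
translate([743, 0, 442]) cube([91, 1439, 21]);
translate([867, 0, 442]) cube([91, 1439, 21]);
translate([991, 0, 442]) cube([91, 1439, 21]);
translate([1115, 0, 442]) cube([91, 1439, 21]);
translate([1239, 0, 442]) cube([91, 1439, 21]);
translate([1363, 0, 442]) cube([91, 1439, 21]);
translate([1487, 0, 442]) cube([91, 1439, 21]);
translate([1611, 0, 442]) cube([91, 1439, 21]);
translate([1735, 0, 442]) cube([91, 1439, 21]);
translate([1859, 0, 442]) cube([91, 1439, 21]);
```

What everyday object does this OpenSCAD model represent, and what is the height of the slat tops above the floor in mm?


A bed frame. The slat-top height is 463 mm.

Four posts, four rails, and a row of slats — a bed frame. Slats sit on the rails at z = 273 + 169 = 442; with slat thickness 21, the top is 463 mm.


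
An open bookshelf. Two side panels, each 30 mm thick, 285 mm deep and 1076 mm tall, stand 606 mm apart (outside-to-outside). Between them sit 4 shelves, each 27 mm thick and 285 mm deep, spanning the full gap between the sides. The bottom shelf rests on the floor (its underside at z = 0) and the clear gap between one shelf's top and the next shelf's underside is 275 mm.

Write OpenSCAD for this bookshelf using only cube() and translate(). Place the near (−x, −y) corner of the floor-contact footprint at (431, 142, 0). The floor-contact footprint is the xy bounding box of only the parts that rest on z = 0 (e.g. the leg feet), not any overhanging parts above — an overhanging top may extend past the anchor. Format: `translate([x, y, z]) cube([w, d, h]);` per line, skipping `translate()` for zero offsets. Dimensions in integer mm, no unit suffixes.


translate([431, 142, 0]) cube([30, 285, 1076]);
translate([1007, 142, 0]) cube([30, 285, 1076]);
translate([461, 142, 0]) cube([546, 285, 27]);
translate([461, 142, 302]) cube([546, 285, 27]);
translate([461, 142, 604]) cube([546, 285, 27]);
translate([461, 142, 906]) cube([546, 285, 27]);


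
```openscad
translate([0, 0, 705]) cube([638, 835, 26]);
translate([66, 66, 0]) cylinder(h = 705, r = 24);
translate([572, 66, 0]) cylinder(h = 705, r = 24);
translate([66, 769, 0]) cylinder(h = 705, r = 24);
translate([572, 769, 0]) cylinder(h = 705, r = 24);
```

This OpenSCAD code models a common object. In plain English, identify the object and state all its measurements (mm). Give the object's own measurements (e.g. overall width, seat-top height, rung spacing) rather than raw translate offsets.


A rectangular dining table. The top is 638×835×26 mm with its upper surface at z = 731 mm. It stands on four round legs of 48 mm diameter, each leg's bounding box inset 42 mm from the nearest pair of top edges, running from the floor to the underside of the top.


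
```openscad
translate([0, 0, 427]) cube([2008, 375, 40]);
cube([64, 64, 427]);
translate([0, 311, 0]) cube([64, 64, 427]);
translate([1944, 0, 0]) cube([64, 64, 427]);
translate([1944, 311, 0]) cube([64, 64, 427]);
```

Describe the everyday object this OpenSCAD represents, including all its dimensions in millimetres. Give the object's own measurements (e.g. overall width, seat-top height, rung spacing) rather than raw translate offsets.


A bench: a 2008×375 mm seat slab, 40 mm thick, top at z = 467 mm, on four 64×64 mm square legs flush with the seat corners and standing on z = 0.


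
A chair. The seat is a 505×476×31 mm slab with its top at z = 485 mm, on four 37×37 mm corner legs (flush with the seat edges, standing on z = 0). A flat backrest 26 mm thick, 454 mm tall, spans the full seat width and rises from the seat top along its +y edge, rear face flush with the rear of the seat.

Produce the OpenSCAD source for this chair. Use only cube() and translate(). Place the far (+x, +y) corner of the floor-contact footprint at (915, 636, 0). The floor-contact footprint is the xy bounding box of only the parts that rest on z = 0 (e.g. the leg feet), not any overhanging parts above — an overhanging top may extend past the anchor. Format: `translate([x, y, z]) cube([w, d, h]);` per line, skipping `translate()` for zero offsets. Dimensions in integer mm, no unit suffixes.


translate([410, 160, 454]) cube([505, 476, 31]);
translate([410, 160, 0]) cube([37, 37, 454]);
translate([878, 160, 0]) cube([37, 37, 454]);
translate([410, 599, 0]) cube([37, 37, 454]);
translate([878, 599, 0]) cube([37, 37, 454]);
translate([410, 610, 485]) cube([505, 26, 454]);


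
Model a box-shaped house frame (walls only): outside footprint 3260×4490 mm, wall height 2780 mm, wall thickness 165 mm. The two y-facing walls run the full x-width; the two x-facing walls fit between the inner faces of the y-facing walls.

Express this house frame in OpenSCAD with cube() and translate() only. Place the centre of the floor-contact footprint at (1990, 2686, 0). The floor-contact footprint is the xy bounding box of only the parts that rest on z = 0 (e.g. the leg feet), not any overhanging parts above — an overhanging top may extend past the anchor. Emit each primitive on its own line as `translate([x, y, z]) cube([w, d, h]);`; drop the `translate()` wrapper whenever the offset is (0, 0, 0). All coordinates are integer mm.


translate([360, 441, 0]) cube([3260, 165, 2780]);
translate([360, 4766, 0]) cube([3260, 165, 2780]);
translate([360, 606, 0]) cube([165, 4160, 2780]);
translate([3455, 606, 0]) cube([165, 4160, 2780]);


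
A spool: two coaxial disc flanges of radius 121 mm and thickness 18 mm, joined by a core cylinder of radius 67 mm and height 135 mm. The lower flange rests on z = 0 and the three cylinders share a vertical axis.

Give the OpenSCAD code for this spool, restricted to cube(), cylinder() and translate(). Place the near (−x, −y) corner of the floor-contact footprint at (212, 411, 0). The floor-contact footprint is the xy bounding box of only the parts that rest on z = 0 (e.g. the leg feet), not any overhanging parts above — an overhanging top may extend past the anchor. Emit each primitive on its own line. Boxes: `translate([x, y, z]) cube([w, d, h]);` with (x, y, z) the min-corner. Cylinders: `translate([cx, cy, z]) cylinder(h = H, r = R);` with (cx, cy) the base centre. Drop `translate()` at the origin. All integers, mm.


translate([333, 532, 0]) cylinder(h = 18, r = 121);
translate([333, 532, 18]) cylinder(h = 135, r = 67);
translate([333, 532, 153]) cylinder(h = 18, r = 121);


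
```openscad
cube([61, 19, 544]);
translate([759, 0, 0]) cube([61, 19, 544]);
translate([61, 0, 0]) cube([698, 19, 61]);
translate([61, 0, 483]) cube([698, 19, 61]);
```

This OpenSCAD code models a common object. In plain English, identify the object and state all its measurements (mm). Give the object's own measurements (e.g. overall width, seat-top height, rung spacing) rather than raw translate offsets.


A rectangular picture frame lying in the x–z plane (depth along y). The opening is 698 mm wide (x) by 422 mm tall (z), surrounded by a border 61 mm wide on all four sides. The frame is 19 mm deep and is made of two full-height vertical stiles with two horizontal rails fitted between them.


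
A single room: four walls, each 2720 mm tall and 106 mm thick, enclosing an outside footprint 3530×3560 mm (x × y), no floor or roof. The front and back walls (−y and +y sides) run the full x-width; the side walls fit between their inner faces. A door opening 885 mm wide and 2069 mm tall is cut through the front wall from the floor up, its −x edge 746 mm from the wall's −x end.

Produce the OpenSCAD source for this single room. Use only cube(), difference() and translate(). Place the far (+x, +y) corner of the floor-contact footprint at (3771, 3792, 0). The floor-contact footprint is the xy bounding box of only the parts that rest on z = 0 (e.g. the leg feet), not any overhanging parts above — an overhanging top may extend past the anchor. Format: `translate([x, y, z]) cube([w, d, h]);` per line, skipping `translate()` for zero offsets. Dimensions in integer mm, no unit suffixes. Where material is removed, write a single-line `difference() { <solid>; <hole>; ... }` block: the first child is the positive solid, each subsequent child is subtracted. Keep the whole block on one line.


difference() { translate([241, 232, 0]) cube([3530, 106, 2720]); translate([987, 232, 0]) cube([885, 106, 2069]); }
translate([241, 3686, 0]) cube([3530, 106, 2720]);
translate([241, 338, 0]) cube([106, 3348, 2720]);
translate([3665, 338, 0]) cube([106, 3348, 2720]);


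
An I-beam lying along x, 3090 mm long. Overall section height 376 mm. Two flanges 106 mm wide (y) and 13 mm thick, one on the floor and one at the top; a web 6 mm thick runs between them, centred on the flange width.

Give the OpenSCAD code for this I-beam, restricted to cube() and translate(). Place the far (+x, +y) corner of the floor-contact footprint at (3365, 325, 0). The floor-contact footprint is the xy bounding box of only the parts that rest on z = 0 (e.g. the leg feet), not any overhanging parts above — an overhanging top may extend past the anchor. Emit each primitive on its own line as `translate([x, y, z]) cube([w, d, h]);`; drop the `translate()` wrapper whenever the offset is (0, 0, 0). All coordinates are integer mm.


translate([275, 219, 0]) cube([3090, 106, 13]);
translate([275, 269, 13]) cube([3090, 6, 350]);
translate([275, 219, 363]) cube([3090, 106, 13]);


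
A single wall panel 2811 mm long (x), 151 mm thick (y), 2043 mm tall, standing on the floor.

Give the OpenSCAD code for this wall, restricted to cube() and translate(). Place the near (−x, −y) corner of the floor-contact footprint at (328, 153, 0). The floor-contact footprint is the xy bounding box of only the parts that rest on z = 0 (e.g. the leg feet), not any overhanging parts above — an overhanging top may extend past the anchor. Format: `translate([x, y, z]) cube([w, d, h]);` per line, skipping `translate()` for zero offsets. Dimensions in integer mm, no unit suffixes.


translate([328, 153, 0]) cube([2811, 151, 2043]);


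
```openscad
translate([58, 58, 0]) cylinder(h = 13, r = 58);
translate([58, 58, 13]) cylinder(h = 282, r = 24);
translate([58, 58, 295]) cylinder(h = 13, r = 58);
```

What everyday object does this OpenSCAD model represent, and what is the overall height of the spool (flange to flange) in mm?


A spool. The overall height is 308 mm.

Three coaxial cylinders, large–small–large — a spool. Two 13 mm flanges and a 282 mm core give 13 + 282 + 13 = 308 mm.


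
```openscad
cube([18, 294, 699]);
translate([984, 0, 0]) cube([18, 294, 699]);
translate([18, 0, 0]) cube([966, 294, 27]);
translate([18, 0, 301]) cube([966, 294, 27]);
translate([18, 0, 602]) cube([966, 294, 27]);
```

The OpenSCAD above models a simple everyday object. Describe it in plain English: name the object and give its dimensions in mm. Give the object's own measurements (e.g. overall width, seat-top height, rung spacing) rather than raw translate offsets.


An open bookshelf. Two side panels, each 18 mm thick, 294 mm deep and 699 mm tall, stand 1002 mm apart (outside-to-outside). Between them sit 3 shelves, each 27 mm thick and 294 mm deep, spanning the full gap between the sides. The bottom shelf rests on the floor (its underside at z = 0) and the clear gap between one shelf's top and the next shelf's underside is 274 mm.


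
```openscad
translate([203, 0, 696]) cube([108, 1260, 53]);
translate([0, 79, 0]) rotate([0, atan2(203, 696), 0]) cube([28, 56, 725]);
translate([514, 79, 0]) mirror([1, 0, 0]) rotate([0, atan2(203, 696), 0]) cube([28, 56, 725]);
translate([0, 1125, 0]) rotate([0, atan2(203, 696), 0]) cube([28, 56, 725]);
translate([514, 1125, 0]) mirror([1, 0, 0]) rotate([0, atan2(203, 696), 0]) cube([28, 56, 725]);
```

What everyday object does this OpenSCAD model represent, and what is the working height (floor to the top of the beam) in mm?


A sawhorse. The overall height is 749 mm.

A beam across two mirrored pairs of raked legs — a sawhorse. The beam's underside is at z = 696 (matching the legs' vertical rise in atan2(203, 696)) and the beam is 53 mm tall, so its top is at 696 + 53 = 749 mm. The raked legs top out at the beam's underside, so that is the highest point.


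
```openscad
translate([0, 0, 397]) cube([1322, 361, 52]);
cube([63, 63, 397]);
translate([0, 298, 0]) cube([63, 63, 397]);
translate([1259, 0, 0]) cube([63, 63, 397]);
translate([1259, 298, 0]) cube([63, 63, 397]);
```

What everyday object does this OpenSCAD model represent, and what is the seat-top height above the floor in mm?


A bench. The seat-top height is 449 mm.

A long slab on four corner posts — a bench. The slab sits at z = 397 with thickness 52, so the top is 397 + 52 = 449 mm.


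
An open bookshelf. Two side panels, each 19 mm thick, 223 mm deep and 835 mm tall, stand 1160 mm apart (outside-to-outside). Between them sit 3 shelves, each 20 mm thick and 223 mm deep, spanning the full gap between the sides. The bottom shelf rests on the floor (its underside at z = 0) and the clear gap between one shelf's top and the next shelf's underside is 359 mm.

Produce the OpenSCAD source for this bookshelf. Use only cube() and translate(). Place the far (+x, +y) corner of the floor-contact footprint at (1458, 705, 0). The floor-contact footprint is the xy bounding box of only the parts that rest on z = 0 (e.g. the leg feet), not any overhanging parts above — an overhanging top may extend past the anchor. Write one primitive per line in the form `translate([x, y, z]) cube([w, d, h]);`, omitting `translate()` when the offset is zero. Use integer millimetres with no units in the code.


translate([298, 482, 0]) cube([19, 223, 835]);
translate([1439, 482, 0]) cube([19, 223, 835]);
translate([317, 482, 0]) cube([1122, 223, 20]);
translate([317, 482, 379]) cube([1122, 223, 20]);
translate([317, 482, 758]) cube([1122, 223, 20]);


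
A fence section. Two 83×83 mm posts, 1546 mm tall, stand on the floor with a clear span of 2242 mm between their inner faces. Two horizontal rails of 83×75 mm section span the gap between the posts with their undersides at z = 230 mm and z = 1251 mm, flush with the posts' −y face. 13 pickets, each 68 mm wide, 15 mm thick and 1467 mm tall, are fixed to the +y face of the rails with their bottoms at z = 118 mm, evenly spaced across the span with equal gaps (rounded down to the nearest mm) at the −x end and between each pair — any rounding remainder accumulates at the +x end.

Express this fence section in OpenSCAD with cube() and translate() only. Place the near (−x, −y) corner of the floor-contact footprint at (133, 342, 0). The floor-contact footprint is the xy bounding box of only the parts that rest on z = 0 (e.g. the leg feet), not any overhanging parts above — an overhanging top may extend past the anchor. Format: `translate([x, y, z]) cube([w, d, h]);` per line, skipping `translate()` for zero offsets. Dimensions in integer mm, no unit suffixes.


translate([133, 342, 0]) cube([83, 83, 1546]);
translate([2458, 342, 0]) cube([83, 83, 1546]);
translate([216, 342, 230]) cube([2242, 83, 75]);
translate([216, 342, 1251]) cube([2242, 83, 75]);
translate([313, 425, 118]) cube([68, 15, 1467]);
translate([478, 425, 118]) cube([68, 15, 1467]);
translate([643, 425, 118]) cube([68, 15, 1467]);
translate([808, 425, 118]) cube([68, 15, 1467]);
translate([973, 425, 118]) cube([68, 15, 1467]);
translate([1138, 425, 118]) cube([68, 15, 1467]);
translate([1303, 425, 118]) cube([68, 15, 1467]);
translate([1468, 425, 118]) cube([68, 15, 1467]);
translate([1633, 425, 118]) cube([68, 15, 1467]);
translate([1798, 425, 118]) cube([68, 15, 1467]);
translate([1963, 425, 118]) cube([68, 15, 1467]);
translate([2128, 425, 118]) cube([68, 15, 1467]);
translate([2293, 425, 118]) cube([68, 15, 1467]);
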